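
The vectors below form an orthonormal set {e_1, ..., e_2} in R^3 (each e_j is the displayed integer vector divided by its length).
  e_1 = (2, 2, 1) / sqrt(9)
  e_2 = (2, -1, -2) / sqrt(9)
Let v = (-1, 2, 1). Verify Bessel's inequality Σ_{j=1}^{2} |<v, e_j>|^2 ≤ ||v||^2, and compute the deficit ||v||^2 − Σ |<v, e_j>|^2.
Σ |<v, e_j>|^2 = 5; ||v||^2 = 6; deficit = 1

Write each e_j = u_j / sqrt(<u_j, u_j>) where u_j is the displayed integer vector. Then <v, e_j> = <v, u_j> / sqrt(<u_j, u_j>), so |<v, e_j>|^2 = <v, u_j>^2 / <u_j, u_j>.
Coefficients: <v, e_1> = 3/sqrt(9), <v, e_2> = -6/sqrt(9).
Square and sum: Σ |<v, e_j>|^2 = 5.
Compute ||v||^2 = v·v = 6.
Deficit = 6 − 5 = 1 ≥ 0, confirming Bessel's inequality. (The deficit equals ||v − Σ <v,e_j> e_j||^2, the squared distance from v to span{e_j}.)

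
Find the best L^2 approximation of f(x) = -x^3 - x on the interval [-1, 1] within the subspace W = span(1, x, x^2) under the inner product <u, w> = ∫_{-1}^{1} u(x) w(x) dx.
g(x) = -8*x/5

The best approximation g ∈ W is the orthogonal projection of f onto W. Writing g = a_0 + a_1 x + a_2 x^2, the coefficients solve the normal equations G · a = b where
  G_{ij} = <φ_i, φ_j> and b_i = <f, φ_i>, with φ_0 = 1, φ_1 = x, φ_2 = x^2.
G =
  [2, 0, 2/3]
  [0, 2/3, 0]
  [2/3, 0, 2/5],
b = (0, -16/15, 0).
Solving gives a_0 = 0, a_1 = -8/5, a_2 = 0, so
  g(x) = -8*x/5.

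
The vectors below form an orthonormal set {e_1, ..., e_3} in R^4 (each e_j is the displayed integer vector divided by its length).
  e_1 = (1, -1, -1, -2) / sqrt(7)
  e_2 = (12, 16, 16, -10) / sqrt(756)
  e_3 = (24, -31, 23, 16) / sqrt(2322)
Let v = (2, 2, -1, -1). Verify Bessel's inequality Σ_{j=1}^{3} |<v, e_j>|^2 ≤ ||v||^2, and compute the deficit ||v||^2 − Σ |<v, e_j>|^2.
Σ |<v, e_j>|^2 = 499/86; ||v||^2 = 10; deficit = 361/86

Write each e_j = u_j / sqrt(<u_j, u_j>) where u_j is the displayed integer vector. Then <v, e_j> = <v, u_j> / sqrt(<u_j, u_j>), so |<v, e_j>|^2 = <v, u_j>^2 / <u_j, u_j>.
Coefficients: <v, e_1> = 3/sqrt(7), <v, e_2> = 50/sqrt(756), <v, e_3> = -53/sqrt(2322).
Square and sum: Σ |<v, e_j>|^2 = 499/86.
Compute ||v||^2 = v·v = 10.
Deficit = 10 − 499/86 = 361/86 ≥ 0, confirming Bessel's inequality. (The deficit equals ||v − Σ <v,e_j> e_j||^2, the squared distance from v to span{e_j}.)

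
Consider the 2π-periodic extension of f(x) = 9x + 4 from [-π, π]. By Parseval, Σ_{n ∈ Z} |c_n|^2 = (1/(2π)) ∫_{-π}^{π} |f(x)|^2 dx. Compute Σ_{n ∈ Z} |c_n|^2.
Σ |c_n|^2 = 27π^2 + 16

Expand and integrate term by term over [-π, π]:
  ∫ (9x)^2 dx = 81·(2π^3/3); ∫ 2·9·(4)·x dx = 0 (odd integrand); ∫ 4^2 dx = 16·2π.
So (1/(2π)) ∫_{-π}^{π} (9x + 4)^2 dx = 81π^2/3 + 16 = 27π^2 + 16.
Parseval ⇒ Σ |c_n|^2 = 27π^2 + 16.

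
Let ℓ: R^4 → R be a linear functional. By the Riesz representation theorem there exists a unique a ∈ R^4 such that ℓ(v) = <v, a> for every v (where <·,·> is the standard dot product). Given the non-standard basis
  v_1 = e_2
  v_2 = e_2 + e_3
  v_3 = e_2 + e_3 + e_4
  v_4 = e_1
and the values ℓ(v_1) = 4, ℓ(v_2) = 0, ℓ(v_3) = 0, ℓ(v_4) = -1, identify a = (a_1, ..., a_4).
a = (-1, 4, -4, 0)

Write a = (a_1, ..., a_4) in the standard basis. For each basis vector v_i, ℓ(v_i) = <v_i, a> is a linear equation in the a_j's. Collect the n equations into a matrix system V a = ℓ, where row i of V is v_i (expressed in the standard basis). Since V is invertible (lower-triangular with 1s on the diagonal, up to permutation), solve by back-substitution:
  V =
[[0, 1, 0, 0],
 [0, 1, 1, 0],
 [0, 1, 1, 1],
 [1, 0, 0, 0]]
  V a = (4, 0, 0, -1)
Solving gives a = (-1, 4, -4, 0).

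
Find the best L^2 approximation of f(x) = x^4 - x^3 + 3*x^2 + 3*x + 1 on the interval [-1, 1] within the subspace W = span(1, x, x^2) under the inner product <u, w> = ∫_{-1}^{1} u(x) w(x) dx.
g(x) = 27*x^2/7 + 12*x/5 + 32/35

The best approximation g ∈ W is the orthogonal projection of f onto W. Writing g = a_0 + a_1 x + a_2 x^2, the coefficients solve the normal equations G · a = b where
  G_{ij} = <φ_i, φ_j> and b_i = <f, φ_i>, with φ_0 = 1, φ_1 = x, φ_2 = x^2.
G =
  [2, 0, 2/3]
  [0, 2/3, 0]
  [2/3, 0, 2/5],
b = (22/5, 8/5, 226/105).
Solving gives a_0 = 32/35, a_1 = 12/5, a_2 = 27/7, so
  g(x) = 27*x^2/7 + 12*x/5 + 32/35.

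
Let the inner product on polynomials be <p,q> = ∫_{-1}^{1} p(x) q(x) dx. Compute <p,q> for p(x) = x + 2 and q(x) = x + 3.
<p,q> = 38/3

Expand the product: p(x)·q(x) = x^2 + 5*x + 6.
∫_{-1}^{1} of each monomial x^k gives [2/(k+1) if k even, 0 if k odd]. Integrating term-by-term (or equivalently evaluating the antiderivative F(x) = x^3/3 + 5*x^2/2 + 6*x at the endpoints):
  F(1) − F(−1) = 53/6 − (-23/6) = 38/3.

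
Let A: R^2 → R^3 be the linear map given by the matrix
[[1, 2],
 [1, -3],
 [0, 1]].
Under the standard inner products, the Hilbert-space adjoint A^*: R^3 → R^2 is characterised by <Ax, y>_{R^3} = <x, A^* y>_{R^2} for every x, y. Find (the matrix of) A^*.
A^* = A^T =
[[1, 1, 0],
 [2, -3, 1]]

For real matrices with standard dot products, the defining identity <Ax, y> = <x, A^* y> gives (Ax)^T y = x^T (A^*) y, i.e. x^T A^T y = x^T (A^*) y. Since this holds for all x, y, we must have A^* = A^T. Therefore
A^* =
[[1, 1, 0],
 [2, -3, 1]].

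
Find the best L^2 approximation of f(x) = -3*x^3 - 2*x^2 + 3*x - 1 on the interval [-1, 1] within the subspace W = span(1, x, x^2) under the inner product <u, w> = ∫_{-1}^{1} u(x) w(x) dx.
g(x) = -2*x^2 + 6*x/5 - 1

The best approximation g ∈ W is the orthogonal projection of f onto W. Writing g = a_0 + a_1 x + a_2 x^2, the coefficients solve the normal equations G · a = b where
  G_{ij} = <φ_i, φ_j> and b_i = <f, φ_i>, with φ_0 = 1, φ_1 = x, φ_2 = x^2.
G =
  [2, 0, 2/3]
  [0, 2/3, 0]
  [2/3, 0, 2/5],
b = (-10/3, 4/5, -22/15).
Solving gives a_0 = -1, a_1 = 6/5, a_2 = -2, so
  g(x) = -2*x^2 + 6*x/5 - 1.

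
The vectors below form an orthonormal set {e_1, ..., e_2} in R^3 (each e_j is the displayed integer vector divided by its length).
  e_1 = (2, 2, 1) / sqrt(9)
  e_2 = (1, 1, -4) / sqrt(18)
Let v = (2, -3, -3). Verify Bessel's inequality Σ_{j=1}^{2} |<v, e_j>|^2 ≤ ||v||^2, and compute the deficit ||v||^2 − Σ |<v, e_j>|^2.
Σ |<v, e_j>|^2 = 19/2; ||v||^2 = 22; deficit = 25/2

Write each e_j = u_j / sqrt(<u_j, u_j>) where u_j is the displayed integer vector. Then <v, e_j> = <v, u_j> / sqrt(<u_j, u_j>), so |<v, e_j>|^2 = <v, u_j>^2 / <u_j, u_j>.
Coefficients: <v, e_1> = -5/sqrt(9), <v, e_2> = 11/sqrt(18).
Square and sum: Σ |<v, e_j>|^2 = 19/2.
Compute ||v||^2 = v·v = 22.
Deficit = 22 − 19/2 = 25/2 ≥ 0, confirming Bessel's inequality. (The deficit equals ||v − Σ <v,e_j> e_j||^2, the squared distance from v to span{e_j}.)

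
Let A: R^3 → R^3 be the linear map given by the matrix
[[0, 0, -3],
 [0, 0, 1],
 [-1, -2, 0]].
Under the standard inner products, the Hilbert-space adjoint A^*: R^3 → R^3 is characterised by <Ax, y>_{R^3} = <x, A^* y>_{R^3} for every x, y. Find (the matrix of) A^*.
A^* = A^T =
[[0, 0, -1],
 [0, 0, -2],
 [-3, 1, 0]]

For real matrices with standard dot products, the defining identity <Ax, y> = <x, A^* y> gives (Ax)^T y = x^T (A^*) y, i.e. x^T A^T y = x^T (A^*) y. Since this holds for all x, y, we must have A^* = A^T. Therefore
A^* =
[[0, 0, -1],
 [0, 0, -2],
 [-3, 1, 0]].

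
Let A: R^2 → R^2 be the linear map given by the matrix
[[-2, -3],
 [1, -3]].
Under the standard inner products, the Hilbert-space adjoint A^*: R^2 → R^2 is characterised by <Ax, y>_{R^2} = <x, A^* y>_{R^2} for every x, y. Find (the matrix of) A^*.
A^* = A^T =
[[-2, 1],
 [-3, -3]]

For real matrices with standard dot products, the defining identity <Ax, y> = <x, A^* y> gives (Ax)^T y = x^T (A^*) y, i.e. x^T A^T y = x^T (A^*) y. Since this holds for all x, y, we must have A^* = A^T. Therefore
A^* =
[[-2, 1],
 [-3, -3]].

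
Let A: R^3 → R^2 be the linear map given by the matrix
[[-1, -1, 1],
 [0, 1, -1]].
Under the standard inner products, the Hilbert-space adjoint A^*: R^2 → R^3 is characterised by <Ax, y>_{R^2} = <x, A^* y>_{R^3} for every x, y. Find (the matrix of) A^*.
A^* = A^T =
[[-1, 0],
 [-1, 1],
 [1, -1]]

For real matrices with standard dot products, the defining identity <Ax, y> = <x, A^* y> gives (Ax)^T y = x^T (A^*) y, i.e. x^T A^T y = x^T (A^*) y. Since this holds for all x, y, we must have A^* = A^T. Therefore
A^* =
[[-1, 0],
 [-1, 1],
 [1, -1]].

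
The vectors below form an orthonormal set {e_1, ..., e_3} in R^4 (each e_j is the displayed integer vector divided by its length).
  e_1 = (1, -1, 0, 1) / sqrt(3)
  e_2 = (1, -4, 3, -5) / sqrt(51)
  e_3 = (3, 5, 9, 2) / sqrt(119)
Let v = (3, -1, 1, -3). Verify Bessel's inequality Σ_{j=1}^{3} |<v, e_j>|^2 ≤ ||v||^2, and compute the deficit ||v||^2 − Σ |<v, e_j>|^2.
Σ |<v, e_j>|^2 = 13; ||v||^2 = 20; deficit = 7

Write each e_j = u_j / sqrt(<u_j, u_j>) where u_j is the displayed integer vector. Then <v, e_j> = <v, u_j> / sqrt(<u_j, u_j>), so |<v, e_j>|^2 = <v, u_j>^2 / <u_j, u_j>.
Coefficients: <v, e_1> = 1/sqrt(3), <v, e_2> = 25/sqrt(51), <v, e_3> = 7/sqrt(119).
Square and sum: Σ |<v, e_j>|^2 = 13.
Compute ||v||^2 = v·v = 20.
Deficit = 20 − 13 = 7 ≥ 0, confirming Bessel's inequality. (The deficit equals ||v − Σ <v,e_j> e_j||^2, the squared distance from v to span{e_j}.)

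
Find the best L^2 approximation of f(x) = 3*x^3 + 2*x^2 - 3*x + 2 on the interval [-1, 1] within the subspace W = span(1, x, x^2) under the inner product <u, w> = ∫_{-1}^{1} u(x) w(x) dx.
g(x) = 2*x^2 - 6*x/5 + 2

The best approximation g ∈ W is the orthogonal projection of f onto W. Writing g = a_0 + a_1 x + a_2 x^2, the coefficients solve the normal equations G · a = b where
  G_{ij} = <φ_i, φ_j> and b_i = <f, φ_i>, with φ_0 = 1, φ_1 = x, φ_2 = x^2.
G =
  [2, 0, 2/3]
  [0, 2/3, 0]
  [2/3, 0, 2/5],
b = (16/3, -4/5, 32/15).
Solving gives a_0 = 2, a_1 = -6/5, a_2 = 2, so
  g(x) = 2*x^2 - 6*x/5 + 2.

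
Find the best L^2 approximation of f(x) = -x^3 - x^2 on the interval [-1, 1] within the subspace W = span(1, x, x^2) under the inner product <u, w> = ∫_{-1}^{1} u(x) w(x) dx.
g(x) = -x^2 - 3*x/5

The best approximation g ∈ W is the orthogonal projection of f onto W. Writing g = a_0 + a_1 x + a_2 x^2, the coefficients solve the normal equations G · a = b where
  G_{ij} = <φ_i, φ_j> and b_i = <f, φ_i>, with φ_0 = 1, φ_1 = x, φ_2 = x^2.
G =
  [2, 0, 2/3]
  [0, 2/3, 0]
  [2/3, 0, 2/5],
b = (-2/3, -2/5, -2/5).
Solving gives a_0 = 0, a_1 = -3/5, a_2 = -1, so
  g(x) = -x^2 - 3*x/5.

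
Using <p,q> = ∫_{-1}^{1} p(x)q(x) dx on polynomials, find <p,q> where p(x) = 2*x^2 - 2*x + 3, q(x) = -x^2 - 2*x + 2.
<p,q> = 218/15

Expand the product: p(x)·q(x) = -2*x^4 - 2*x^3 + 5*x^2 - 10*x + 6.
∫_{-1}^{1} of each monomial x^k gives [2/(k+1) if k even, 0 if k odd]. Integrating term-by-term (or equivalently evaluating the antiderivative F(x) = -2*x^5/5 - x^4/2 + 5*x^3/3 - 5*x^2 + 6*x at the endpoints):
  F(1) − F(−1) = 53/30 − (-383/30) = 218/15.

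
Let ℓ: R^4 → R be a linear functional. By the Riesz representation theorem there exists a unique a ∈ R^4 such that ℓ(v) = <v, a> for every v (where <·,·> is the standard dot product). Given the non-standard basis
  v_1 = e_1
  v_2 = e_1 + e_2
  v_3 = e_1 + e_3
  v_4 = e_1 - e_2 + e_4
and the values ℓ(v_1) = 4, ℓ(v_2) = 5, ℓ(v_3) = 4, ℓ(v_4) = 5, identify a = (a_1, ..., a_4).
a = (4, 1, 0, 2)

Write a = (a_1, ..., a_4) in the standard basis. For each basis vector v_i, ℓ(v_i) = <v_i, a> is a linear equation in the a_j's. Collect the n equations into a matrix system V a = ℓ, where row i of V is v_i (expressed in the standard basis). Since V is invertible (lower-triangular with 1s on the diagonal, up to permutation), solve by back-substitution:
  V =
[[1, 0, 0, 0],
 [1, 1, 0, 0],
 [1, 0, 1, 0],
 [1, -1, 0, 1]]
  V a = (4, 5, 4, 5)
Solving gives a = (4, 1, 0, 2).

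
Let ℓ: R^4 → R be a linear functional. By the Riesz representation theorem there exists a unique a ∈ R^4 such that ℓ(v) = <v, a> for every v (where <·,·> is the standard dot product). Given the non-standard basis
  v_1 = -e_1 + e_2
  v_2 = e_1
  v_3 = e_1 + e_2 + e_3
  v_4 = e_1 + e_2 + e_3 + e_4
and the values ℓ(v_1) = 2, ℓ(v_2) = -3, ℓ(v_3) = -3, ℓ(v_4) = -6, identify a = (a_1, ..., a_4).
a = (-3, -1, 1, -3)

Write a = (a_1, ..., a_4) in the standard basis. For each basis vector v_i, ℓ(v_i) = <v_i, a> is a linear equation in the a_j's. Collect the n equations into a matrix system V a = ℓ, where row i of V is v_i (expressed in the standard basis). Since V is invertible (lower-triangular with 1s on the diagonal, up to permutation), solve by back-substitution:
  V =
[[-1, 1, 0, 0],
 [1, 0, 0, 0],
 [1, 1, 1, 0],
 [1, 1, 1, 1]]
  V a = (2, -3, -3, -6)
Solving gives a = (-3, -1, 1, -3).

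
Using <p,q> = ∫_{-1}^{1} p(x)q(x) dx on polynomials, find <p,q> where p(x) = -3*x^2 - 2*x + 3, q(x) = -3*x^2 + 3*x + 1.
<p,q> = -12/5

Expand the product: p(x)·q(x) = 9*x^4 - 3*x^3 - 18*x^2 + 7*x + 3.
∫_{-1}^{1} of each monomial x^k gives [2/(k+1) if k even, 0 if k odd]. Integrating term-by-term (or equivalently evaluating the antiderivative F(x) = 9*x^5/5 - 3*x^4/4 - 6*x^3 + 7*x^2/2 + 3*x at the endpoints):
  F(1) − F(−1) = 31/20 − (79/20) = -12/5.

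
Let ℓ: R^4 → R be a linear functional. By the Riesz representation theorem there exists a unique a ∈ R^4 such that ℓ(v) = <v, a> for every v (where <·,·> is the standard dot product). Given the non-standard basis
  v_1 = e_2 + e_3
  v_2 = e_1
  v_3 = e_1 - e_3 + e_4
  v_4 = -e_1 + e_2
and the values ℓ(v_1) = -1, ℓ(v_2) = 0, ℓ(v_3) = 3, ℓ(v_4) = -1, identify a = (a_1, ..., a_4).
a = (0, -1, 0, 3)

Write a = (a_1, ..., a_4) in the standard basis. For each basis vector v_i, ℓ(v_i) = <v_i, a> is a linear equation in the a_j's. Collect the n equations into a matrix system V a = ℓ, where row i of V is v_i (expressed in the standard basis). Since V is invertible (lower-triangular with 1s on the diagonal, up to permutation), solve by back-substitution:
  V =
[[0, 1, 1, 0],
 [1, 0, 0, 0],
 [1, 0, -1, 1],
 [-1, 1, 0, 0]]
  V a = (-1, 0, 3, -1)
Solving gives a = (0, -1, 0, 3).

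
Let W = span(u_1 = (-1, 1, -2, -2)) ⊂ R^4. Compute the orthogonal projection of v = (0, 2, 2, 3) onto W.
proj_W(v) = (4/5, -4/5, 8/5, 8/5)

Set up U = [u_1 | ... | u_1] ∈ R^(4×1). The projector onto W = col(U) is P = U (U^T U)^(-1) U^T.
Compute U^T U =
  [10],
and U^T v = (-8).
Solve U^T U · c = U^T v for the coefficients: c = (-4/5). The projection is proj_W(v) = U c.
Check: (v - proj_W(v)) · u_1 = 0  (should be 0).
Result: proj_W(v) = (4/5, -4/5, 8/5, 8/5).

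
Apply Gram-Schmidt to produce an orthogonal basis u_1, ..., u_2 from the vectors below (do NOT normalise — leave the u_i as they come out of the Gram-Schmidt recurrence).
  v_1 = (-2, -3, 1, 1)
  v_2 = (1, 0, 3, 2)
Orthogonal basis:
  u_1 = (-2, -3, 1, 1)
  u_2 = (7/5, 3/5, 14/5, 9/5)

Apply the Gram-Schmidt recurrence
  u_1 = v_1
  u_i = v_i − Σ_{j<i} ((v_i · u_j) / (u_j · u_j)) · u_j.

Step by step this gives:
  u_1 = (-2, -3, 1, 1)
  u_2 = (7/5, 3/5, 14/5, 9/5)

Orthogonality check:
  u_2 · u_1 = 0 (should be 0)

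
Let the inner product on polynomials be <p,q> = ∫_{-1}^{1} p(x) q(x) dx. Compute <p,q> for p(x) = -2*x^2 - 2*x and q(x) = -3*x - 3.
<p,q> = 8

Expand the product: p(x)·q(x) = 6*x^3 + 12*x^2 + 6*x.
∫_{-1}^{1} of each monomial x^k gives [2/(k+1) if k even, 0 if k odd]. Integrating term-by-term (or equivalently evaluating the antiderivative F(x) = 3*x^4/2 + 4*x^3 + 3*x^2 at the endpoints):
  F(1) − F(−1) = 17/2 − (1/2) = 8.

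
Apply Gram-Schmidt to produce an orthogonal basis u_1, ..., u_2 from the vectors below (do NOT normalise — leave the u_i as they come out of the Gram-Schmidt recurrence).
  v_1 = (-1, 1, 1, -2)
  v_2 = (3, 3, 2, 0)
Orthogonal basis:
  u_1 = (-1, 1, 1, -2)
  u_2 = (23/7, 19/7, 12/7, 4/7)

Apply the Gram-Schmidt recurrence
  u_1 = v_1
  u_i = v_i − Σ_{j<i} ((v_i · u_j) / (u_j · u_j)) · u_j.

Step by step this gives:
  u_1 = (-1, 1, 1, -2)
  u_2 = (23/7, 19/7, 12/7, 4/7)

Orthogonality check:
  u_2 · u_1 = 0 (should be 0)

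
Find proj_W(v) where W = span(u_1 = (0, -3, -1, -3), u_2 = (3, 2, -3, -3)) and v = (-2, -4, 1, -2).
proj_W(v) = (-933/553, -343/79, 340/553, -846/553)

Set up U = [u_1 | ... | u_2] ∈ R^(4×2). The projector onto W = col(U) is P = U (U^T U)^(-1) U^T.
Compute U^T U =
  [19, 6]
  [6, 31],
and U^T v = (17, -11).
Solve U^T U · c = U^T v for the coefficients: c = (593/553, -311/553). The projection is proj_W(v) = U c.
Check: (v - proj_W(v)) · u_1 = 0  (should be 0).
Check: (v - proj_W(v)) · u_2 = 0  (should be 0).
Result: proj_W(v) = (-933/553, -343/79, 340/553, -846/553).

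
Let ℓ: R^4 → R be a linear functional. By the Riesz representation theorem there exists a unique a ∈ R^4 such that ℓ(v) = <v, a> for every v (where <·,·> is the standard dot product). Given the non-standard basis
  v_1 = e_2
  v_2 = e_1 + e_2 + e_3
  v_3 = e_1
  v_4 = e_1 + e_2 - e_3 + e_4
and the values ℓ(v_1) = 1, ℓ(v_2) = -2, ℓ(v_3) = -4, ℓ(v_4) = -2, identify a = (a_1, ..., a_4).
a = (-4, 1, 1, 2)

Write a = (a_1, ..., a_4) in the standard basis. For each basis vector v_i, ℓ(v_i) = <v_i, a> is a linear equation in the a_j's. Collect the n equations into a matrix system V a = ℓ, where row i of V is v_i (expressed in the standard basis). Since V is invertible (lower-triangular with 1s on the diagonal, up to permutation), solve by back-substitution:
  V =
[[0, 1, 0, 0],
 [1, 1, 1, 0],
 [1, 0, 0, 0],
 [1, 1, -1, 1]]
  V a = (1, -2, -4, -2)
Solving gives a = (-4, 1, 1, 2).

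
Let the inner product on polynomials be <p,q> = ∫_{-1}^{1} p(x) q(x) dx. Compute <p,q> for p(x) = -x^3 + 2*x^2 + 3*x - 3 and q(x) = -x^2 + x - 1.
<p,q> = 112/15

Expand the product: p(x)·q(x) = x^5 - 3*x^4 + 4*x^2 - 6*x + 3.
∫_{-1}^{1} of each monomial x^k gives [2/(k+1) if k even, 0 if k odd]. Integrating term-by-term (or equivalently evaluating the antiderivative F(x) = x^6/6 - 3*x^5/5 + 4*x^3/3 - 3*x^2 + 3*x at the endpoints):
  F(1) − F(−1) = 9/10 − (-197/30) = 112/15.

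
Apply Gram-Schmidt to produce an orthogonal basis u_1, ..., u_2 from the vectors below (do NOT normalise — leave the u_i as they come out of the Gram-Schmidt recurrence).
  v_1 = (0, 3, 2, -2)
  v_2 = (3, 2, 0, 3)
Orthogonal basis:
  u_1 = (0, 3, 2, -2)
  u_2 = (3, 2, 0, 3)

Apply the Gram-Schmidt recurrence
  u_1 = v_1
  u_i = v_i − Σ_{j<i} ((v_i · u_j) / (u_j · u_j)) · u_j.

Step by step this gives:
  u_1 = (0, 3, 2, -2)
  u_2 = (3, 2, 0, 3)

Orthogonality check:
  u_2 · u_1 = 0 (should be 0)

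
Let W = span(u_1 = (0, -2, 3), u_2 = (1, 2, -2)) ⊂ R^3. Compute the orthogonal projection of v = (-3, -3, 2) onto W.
proj_W(v) = (-49/17, -54/17, 32/17)

Set up U = [u_1 | ... | u_2] ∈ R^(3×2). The projector onto W = col(U) is P = U (U^T U)^(-1) U^T.
Compute U^T U =
  [13, -10]
  [-10, 9],
and U^T v = (12, -13).
Solve U^T U · c = U^T v for the coefficients: c = (-22/17, -49/17). The projection is proj_W(v) = U c.
Check: (v - proj_W(v)) · u_1 = 0  (should be 0).
Check: (v - proj_W(v)) · u_2 = 0  (should be 0).
Result: proj_W(v) = (-49/17, -54/17, 32/17).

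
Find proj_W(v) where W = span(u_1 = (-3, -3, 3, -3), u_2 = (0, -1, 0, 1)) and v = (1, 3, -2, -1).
proj_W(v) = (5/4, 13/4, -5/4, -3/4)

Set up U = [u_1 | ... | u_2] ∈ R^(4×2). The projector onto W = col(U) is P = U (U^T U)^(-1) U^T.
Compute U^T U =
  [36, 0]
  [0, 2],
and U^T v = (-15, -4).
Solve U^T U · c = U^T v for the coefficients: c = (-5/12, -2). The projection is proj_W(v) = U c.
Check: (v - proj_W(v)) · u_1 = 0  (should be 0).
Check: (v - proj_W(v)) · u_2 = 0  (should be 0).
Result: proj_W(v) = (5/4, 13/4, -5/4, -3/4).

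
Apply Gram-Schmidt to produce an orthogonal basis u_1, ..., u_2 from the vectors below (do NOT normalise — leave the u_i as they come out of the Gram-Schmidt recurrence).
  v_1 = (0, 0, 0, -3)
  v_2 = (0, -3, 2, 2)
Orthogonal basis:
  u_1 = (0, 0, 0, -3)
  u_2 = (0, -3, 2, 0)

Apply the Gram-Schmidt recurrence
  u_1 = v_1
  u_i = v_i − Σ_{j<i} ((v_i · u_j) / (u_j · u_j)) · u_j.

Step by step this gives:
  u_1 = (0, 0, 0, -3)
  u_2 = (0, -3, 2, 0)

Orthogonality check:
  u_2 · u_1 = 0 (should be 0)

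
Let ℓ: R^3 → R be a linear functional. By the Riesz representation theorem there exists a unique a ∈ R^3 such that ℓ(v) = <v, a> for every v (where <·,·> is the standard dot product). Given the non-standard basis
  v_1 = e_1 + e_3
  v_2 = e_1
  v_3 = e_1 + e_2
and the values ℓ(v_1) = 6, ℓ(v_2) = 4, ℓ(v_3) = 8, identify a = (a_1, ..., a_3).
a = (4, 4, 2)

Write a = (a_1, ..., a_3) in the standard basis. For each basis vector v_i, ℓ(v_i) = <v_i, a> is a linear equation in the a_j's. Collect the n equations into a matrix system V a = ℓ, where row i of V is v_i (expressed in the standard basis). Since V is invertible (lower-triangular with 1s on the diagonal, up to permutation), solve by back-substitution:
  V =
[[1, 0, 1],
 [1, 0, 0],
 [1, 1, 0]]
  V a = (6, 4, 8)
Solving gives a = (4, 4, 2).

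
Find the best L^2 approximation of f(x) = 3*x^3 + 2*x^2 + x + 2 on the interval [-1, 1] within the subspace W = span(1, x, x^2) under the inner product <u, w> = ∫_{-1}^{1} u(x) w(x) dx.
g(x) = 2*x^2 + 14*x/5 + 2

The best approximation g ∈ W is the orthogonal projection of f onto W. Writing g = a_0 + a_1 x + a_2 x^2, the coefficients solve the normal equations G · a = b where
  G_{ij} = <φ_i, φ_j> and b_i = <f, φ_i>, with φ_0 = 1, φ_1 = x, φ_2 = x^2.
G =
  [2, 0, 2/3]
  [0, 2/3, 0]
  [2/3, 0, 2/5],
b = (16/3, 28/15, 32/15).
Solving gives a_0 = 2, a_1 = 14/5, a_2 = 2, so
  g(x) = 2*x^2 + 14*x/5 + 2.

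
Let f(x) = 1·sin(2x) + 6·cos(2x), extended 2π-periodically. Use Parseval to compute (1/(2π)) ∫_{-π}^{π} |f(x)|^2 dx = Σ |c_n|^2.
Σ |c_n|^2 = 37/2

Expand |f|^2 and use orthogonality of {sin(nx), cos(mx)} on [-π, π]:
  ∫_{-π}^{π} sin(nx)^2 dx = π, ∫ cos(mx)^2 dx = π, and cross terms integrate to 0.
So ∫_{-π}^{π} f(x)^2 dx = 1^2 · π + 6^2 · π = (1 + 36)π.
Divide by 2π: (1 + 36)/2 = 37/2.
By Parseval, this equals Σ |c_n|^2.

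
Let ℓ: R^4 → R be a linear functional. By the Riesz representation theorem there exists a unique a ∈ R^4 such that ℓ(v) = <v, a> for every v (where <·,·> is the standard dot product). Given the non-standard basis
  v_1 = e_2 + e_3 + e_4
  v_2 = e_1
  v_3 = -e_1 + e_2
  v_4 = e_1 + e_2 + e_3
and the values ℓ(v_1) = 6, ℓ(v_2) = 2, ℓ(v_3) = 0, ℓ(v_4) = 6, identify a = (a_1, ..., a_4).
a = (2, 2, 2, 2)

Write a = (a_1, ..., a_4) in the standard basis. For each basis vector v_i, ℓ(v_i) = <v_i, a> is a linear equation in the a_j's. Collect the n equations into a matrix system V a = ℓ, where row i of V is v_i (expressed in the standard basis). Since V is invertible (lower-triangular with 1s on the diagonal, up to permutation), solve by back-substitution:
  V =
[[0, 1, 1, 1],
 [1, 0, 0, 0],
 [-1, 1, 0, 0],
 [1, 1, 1, 0]]
  V a = (6, 2, 0, 6)
Solving gives a = (2, 2, 2, 2).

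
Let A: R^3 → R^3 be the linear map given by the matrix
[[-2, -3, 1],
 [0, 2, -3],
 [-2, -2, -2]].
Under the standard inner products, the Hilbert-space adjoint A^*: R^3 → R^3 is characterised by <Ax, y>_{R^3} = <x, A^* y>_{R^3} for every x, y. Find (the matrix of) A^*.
A^* = A^T =
[[-2, 0, -2],
 [-3, 2, -2],
 [1, -3, -2]]

For real matrices with standard dot products, the defining identity <Ax, y> = <x, A^* y> gives (Ax)^T y = x^T (A^*) y, i.e. x^T A^T y = x^T (A^*) y. Since this holds for all x, y, we must have A^* = A^T. Therefore
A^* =
[[-2, 0, -2],
 [-3, 2, -2],
 [1, -3, -2]].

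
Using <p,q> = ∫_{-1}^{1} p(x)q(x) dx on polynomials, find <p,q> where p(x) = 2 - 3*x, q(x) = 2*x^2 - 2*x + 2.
<p,q> = 44/3

Expand the product: p(x)·q(x) = -6*x^3 + 10*x^2 - 10*x + 4.
∫_{-1}^{1} of each monomial x^k gives [2/(k+1) if k even, 0 if k odd]. Integrating term-by-term (or equivalently evaluating the antiderivative F(x) = -3*x^4/2 + 10*x^3/3 - 5*x^2 + 4*x at the endpoints):
  F(1) − F(−1) = 5/6 − (-83/6) = 44/3.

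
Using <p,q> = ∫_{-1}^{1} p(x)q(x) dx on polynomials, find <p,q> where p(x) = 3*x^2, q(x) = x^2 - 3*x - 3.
<p,q> = -24/5

Expand the product: p(x)·q(x) = 3*x^4 - 9*x^3 - 9*x^2.
∫_{-1}^{1} of each monomial x^k gives [2/(k+1) if k even, 0 if k odd]. Integrating term-by-term (or equivalently evaluating the antiderivative F(x) = 3*x^5/5 - 9*x^4/4 - 3*x^3 at the endpoints):
  F(1) − F(−1) = -93/20 − (3/20) = -24/5.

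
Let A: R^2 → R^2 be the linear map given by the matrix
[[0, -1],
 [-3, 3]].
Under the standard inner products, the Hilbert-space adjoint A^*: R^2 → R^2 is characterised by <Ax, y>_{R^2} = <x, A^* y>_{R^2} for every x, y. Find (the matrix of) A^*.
A^* = A^T =
[[0, -3],
 [-1, 3]]

For real matrices with standard dot products, the defining identity <Ax, y> = <x, A^* y> gives (Ax)^T y = x^T (A^*) y, i.e. x^T A^T y = x^T (A^*) y. Since this holds for all x, y, we must have A^* = A^T. Therefore
A^* =
[[0, -3],
 [-1, 3]].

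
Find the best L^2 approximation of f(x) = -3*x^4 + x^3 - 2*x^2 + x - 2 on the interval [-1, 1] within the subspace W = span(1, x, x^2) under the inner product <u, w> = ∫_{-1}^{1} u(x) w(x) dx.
g(x) = -32*x^2/7 + 8*x/5 - 61/35

The best approximation g ∈ W is the orthogonal projection of f onto W. Writing g = a_0 + a_1 x + a_2 x^2, the coefficients solve the normal equations G · a = b where
  G_{ij} = <φ_i, φ_j> and b_i = <f, φ_i>, with φ_0 = 1, φ_1 = x, φ_2 = x^2.
G =
  [2, 0, 2/3]
  [0, 2/3, 0]
  [2/3, 0, 2/5],
b = (-98/15, 16/15, -314/105).
Solving gives a_0 = -61/35, a_1 = 8/5, a_2 = -32/7, so
  g(x) = -32*x^2/7 + 8*x/5 - 61/35.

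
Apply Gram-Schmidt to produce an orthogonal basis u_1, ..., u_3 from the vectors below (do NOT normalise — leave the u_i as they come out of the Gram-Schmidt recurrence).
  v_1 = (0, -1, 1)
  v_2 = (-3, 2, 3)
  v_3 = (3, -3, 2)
Orthogonal basis:
  u_1 = (0, -1, 1)
  u_2 = (-3, 5/2, 5/2)
  u_3 = (60/43, 36/43, 36/43)

Apply the Gram-Schmidt recurrence
  u_1 = v_1
  u_i = v_i − Σ_{j<i} ((v_i · u_j) / (u_j · u_j)) · u_j.

Step by step this gives:
  u_1 = (0, -1, 1)
  u_2 = (-3, 5/2, 5/2)
  u_3 = (60/43, 36/43, 36/43)

Orthogonality check:
  u_2 · u_1 = 0 (should be 0)
  u_3 · u_1 = 0 (should be 0)
  u_3 · u_2 = 0 (should be 0)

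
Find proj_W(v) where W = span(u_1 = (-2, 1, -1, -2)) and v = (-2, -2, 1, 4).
proj_W(v) = (7/5, -7/10, 7/10, 7/5)

Set up U = [u_1 | ... | u_1] ∈ R^(4×1). The projector onto W = col(U) is P = U (U^T U)^(-1) U^T.
Compute U^T U =
  [10],
and U^T v = (-7).
Solve U^T U · c = U^T v for the coefficients: c = (-7/10). The projection is proj_W(v) = U c.
Check: (v - proj_W(v)) · u_1 = 0  (should be 0).
Result: proj_W(v) = (7/5, -7/10, 7/10, 7/5).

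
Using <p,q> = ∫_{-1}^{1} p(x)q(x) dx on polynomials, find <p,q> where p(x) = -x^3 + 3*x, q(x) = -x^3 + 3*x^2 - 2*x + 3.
<p,q> = -144/35

Expand the product: p(x)·q(x) = x^6 - 3*x^5 - x^4 + 6*x^3 - 6*x^2 + 9*x.
∫_{-1}^{1} of each monomial x^k gives [2/(k+1) if k even, 0 if k odd]. Integrating term-by-term (or equivalently evaluating the antiderivative F(x) = x^7/7 - x^6/2 - x^5/5 + 3*x^4/2 - 2*x^3 + 9*x^2/2 at the endpoints):
  F(1) − F(−1) = 241/70 − (529/70) = -144/35.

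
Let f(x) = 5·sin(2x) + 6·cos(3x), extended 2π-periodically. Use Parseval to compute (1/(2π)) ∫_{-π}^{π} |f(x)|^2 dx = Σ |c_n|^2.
Σ |c_n|^2 = 61/2

Expand |f|^2 and use orthogonality of {sin(nx), cos(mx)} on [-π, π]:
  ∫_{-π}^{π} sin(nx)^2 dx = π, ∫ cos(mx)^2 dx = π, and cross terms integrate to 0.
So ∫_{-π}^{π} f(x)^2 dx = 5^2 · π + 6^2 · π = (25 + 36)π.
Divide by 2π: (25 + 36)/2 = 61/2.
By Parseval, this equals Σ |c_n|^2.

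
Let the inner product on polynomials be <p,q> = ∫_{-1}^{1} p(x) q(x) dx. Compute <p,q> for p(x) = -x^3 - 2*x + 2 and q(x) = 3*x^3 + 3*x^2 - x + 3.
<p,q> = 304/21

Expand the product: p(x)·q(x) = -3*x^6 - 3*x^5 - 5*x^4 - 3*x^3 + 8*x^2 - 8*x + 6.
∫_{-1}^{1} of each monomial x^k gives [2/(k+1) if k even, 0 if k odd]. Integrating term-by-term (or equivalently evaluating the antiderivative F(x) = -3*x^7/7 - x^6/2 - x^5 - 3*x^4/4 + 8*x^3/3 - 4*x^2 + 6*x at the endpoints):
  F(1) − F(−1) = 167/84 − (-1049/84) = 304/21.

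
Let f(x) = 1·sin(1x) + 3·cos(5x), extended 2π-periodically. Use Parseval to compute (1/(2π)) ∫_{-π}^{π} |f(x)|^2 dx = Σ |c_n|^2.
Σ |c_n|^2 = 5

Expand |f|^2 and use orthogonality of {sin(nx), cos(mx)} on [-π, π]:
  ∫_{-π}^{π} sin(nx)^2 dx = π, ∫ cos(mx)^2 dx = π, and cross terms integrate to 0.
So ∫_{-π}^{π} f(x)^2 dx = 1^2 · π + 3^2 · π = (1 + 9)π.
Divide by 2π: (1 + 9)/2 = 5.
By Parseval, this equals Σ |c_n|^2.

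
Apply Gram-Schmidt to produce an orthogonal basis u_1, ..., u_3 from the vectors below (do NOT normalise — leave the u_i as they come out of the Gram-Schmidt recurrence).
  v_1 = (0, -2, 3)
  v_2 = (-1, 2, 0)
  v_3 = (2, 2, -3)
Orthogonal basis:
  u_1 = (0, -2, 3)
  u_2 = (-1, 18/13, 12/13)
  u_3 = (72/49, 36/49, 24/49)

Apply the Gram-Schmidt recurrence
  u_1 = v_1
  u_i = v_i − Σ_{j<i} ((v_i · u_j) / (u_j · u_j)) · u_j.

Step by step this gives:
  u_1 = (0, -2, 3)
  u_2 = (-1, 18/13, 12/13)
  u_3 = (72/49, 36/49, 24/49)

Orthogonality check:
  u_2 · u_1 = 0 (should be 0)
  u_3 · u_1 = 0 (should be 0)
  u_3 · u_2 = 0 (should be 0)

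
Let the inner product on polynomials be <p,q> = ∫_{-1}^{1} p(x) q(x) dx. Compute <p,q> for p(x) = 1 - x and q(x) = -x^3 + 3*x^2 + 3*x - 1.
<p,q> = -8/5

Expand the product: p(x)·q(x) = x^4 - 4*x^3 + 4*x - 1.
∫_{-1}^{1} of each monomial x^k gives [2/(k+1) if k even, 0 if k odd]. Integrating term-by-term (or equivalently evaluating the antiderivative F(x) = x^5/5 - x^4 + 2*x^2 - x at the endpoints):
  F(1) − F(−1) = 1/5 − (9/5) = -8/5.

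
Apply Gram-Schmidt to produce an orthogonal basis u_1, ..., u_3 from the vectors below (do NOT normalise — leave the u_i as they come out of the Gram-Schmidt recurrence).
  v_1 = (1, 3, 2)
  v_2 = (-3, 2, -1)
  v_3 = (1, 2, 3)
Orthogonal basis:
  u_1 = (1, 3, 2)
  u_2 = (-43/14, 25/14, -8/7)
  u_3 = (-112/195, -16/39, 176/195)

Apply the Gram-Schmidt recurrence
  u_1 = v_1
  u_i = v_i − Σ_{j<i} ((v_i · u_j) / (u_j · u_j)) · u_j.

Step by step this gives:
  u_1 = (1, 3, 2)
  u_2 = (-43/14, 25/14, -8/7)
  u_3 = (-112/195, -16/39, 176/195)

Orthogonality check:
  u_2 · u_1 = 0 (should be 0)
  u_3 · u_1 = 0 (should be 0)
  u_3 · u_2 = 0 (should be 0)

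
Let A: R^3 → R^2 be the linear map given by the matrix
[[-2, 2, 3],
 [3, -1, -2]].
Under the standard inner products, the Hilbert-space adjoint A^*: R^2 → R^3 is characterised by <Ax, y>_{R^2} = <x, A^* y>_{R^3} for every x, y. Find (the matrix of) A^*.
A^* = A^T =
[[-2, 3],
 [2, -1],
 [3, -2]]

For real matrices with standard dot products, the defining identity <Ax, y> = <x, A^* y> gives (Ax)^T y = x^T (A^*) y, i.e. x^T A^T y = x^T (A^*) y. Since this holds for all x, y, we must have A^* = A^T. Therefore
A^* =
[[-2, 3],
 [2, -1],
 [3, -2]].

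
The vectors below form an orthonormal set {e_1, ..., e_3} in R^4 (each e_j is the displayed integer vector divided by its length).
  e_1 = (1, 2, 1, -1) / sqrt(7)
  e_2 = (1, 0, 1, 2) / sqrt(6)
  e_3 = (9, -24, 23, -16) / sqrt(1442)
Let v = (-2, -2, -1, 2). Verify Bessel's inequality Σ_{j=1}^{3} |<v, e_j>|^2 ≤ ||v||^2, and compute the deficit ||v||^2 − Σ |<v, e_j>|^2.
Σ |<v, e_j>|^2 = 3761/309; ||v||^2 = 13; deficit = 256/309

Write each e_j = u_j / sqrt(<u_j, u_j>) where u_j is the displayed integer vector. Then <v, e_j> = <v, u_j> / sqrt(<u_j, u_j>), so |<v, e_j>|^2 = <v, u_j>^2 / <u_j, u_j>.
Coefficients: <v, e_1> = -9/sqrt(7), <v, e_2> = 1/sqrt(6), <v, e_3> = -25/sqrt(1442).
Square and sum: Σ |<v, e_j>|^2 = 3761/309.
Compute ||v||^2 = v·v = 13.
Deficit = 13 − 3761/309 = 256/309 ≥ 0, confirming Bessel's inequality. (The deficit equals ||v − Σ <v,e_j> e_j||^2, the squared distance from v to span{e_j}.)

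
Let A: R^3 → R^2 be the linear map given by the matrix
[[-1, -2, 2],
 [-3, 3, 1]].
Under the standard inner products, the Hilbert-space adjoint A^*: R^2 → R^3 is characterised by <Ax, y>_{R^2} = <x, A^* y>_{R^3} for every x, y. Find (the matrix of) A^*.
A^* = A^T =
[[-1, -3],
 [-2, 3],
 [2, 1]]

For real matrices with standard dot products, the defining identity <Ax, y> = <x, A^* y> gives (Ax)^T y = x^T (A^*) y, i.e. x^T A^T y = x^T (A^*) y. Since this holds for all x, y, we must have A^* = A^T. Therefore
A^* =
[[-1, -3],
 [-2, 3],
 [2, 1]].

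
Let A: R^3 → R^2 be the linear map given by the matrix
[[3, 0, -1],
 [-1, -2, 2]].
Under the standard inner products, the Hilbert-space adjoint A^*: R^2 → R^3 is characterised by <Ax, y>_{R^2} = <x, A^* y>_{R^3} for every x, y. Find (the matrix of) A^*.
A^* = A^T =
[[3, -1],
 [0, -2],
 [-1, 2]]

For real matrices with standard dot products, the defining identity <Ax, y> = <x, A^* y> gives (Ax)^T y = x^T (A^*) y, i.e. x^T A^T y = x^T (A^*) y. Since this holds for all x, y, we must have A^* = A^T. Therefore
A^* =
[[3, -1],
 [0, -2],
 [-1, 2]].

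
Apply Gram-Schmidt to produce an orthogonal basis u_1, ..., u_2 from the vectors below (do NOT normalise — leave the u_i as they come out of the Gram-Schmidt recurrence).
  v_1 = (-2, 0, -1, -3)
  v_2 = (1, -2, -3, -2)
Orthogonal basis:
  u_1 = (-2, 0, -1, -3)
  u_2 = (2, -2, -5/2, -1/2)

Apply the Gram-Schmidt recurrence
  u_1 = v_1
  u_i = v_i − Σ_{j<i} ((v_i · u_j) / (u_j · u_j)) · u_j.

Step by step this gives:
  u_1 = (-2, 0, -1, -3)
  u_2 = (2, -2, -5/2, -1/2)

Orthogonality check:
  u_2 · u_1 = 0 (should be 0)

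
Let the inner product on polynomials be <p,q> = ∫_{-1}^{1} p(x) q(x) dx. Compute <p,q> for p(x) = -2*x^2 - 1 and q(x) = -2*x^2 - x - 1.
<p,q> = 94/15

Expand the product: p(x)·q(x) = 4*x^4 + 2*x^3 + 4*x^2 + x + 1.
∫_{-1}^{1} of each monomial x^k gives [2/(k+1) if k even, 0 if k odd]. Integrating term-by-term (or equivalently evaluating the antiderivative F(x) = 4*x^5/5 + x^4/2 + 4*x^3/3 + x^2/2 + x at the endpoints):
  F(1) − F(−1) = 62/15 − (-32/15) = 94/15.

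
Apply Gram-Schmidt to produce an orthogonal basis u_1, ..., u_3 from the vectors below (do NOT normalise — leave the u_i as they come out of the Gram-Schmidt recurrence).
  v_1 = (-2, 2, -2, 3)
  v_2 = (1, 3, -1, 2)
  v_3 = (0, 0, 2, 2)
Orthogonal basis:
  u_1 = (-2, 2, -2, 3)
  u_2 = (15/7, 13/7, 1/7, 2/7)
  u_3 = (-2/57, -22/57, 124/57, 32/19)

Apply the Gram-Schmidt recurrence
  u_1 = v_1
  u_i = v_i − Σ_{j<i} ((v_i · u_j) / (u_j · u_j)) · u_j.

Step by step this gives:
  u_1 = (-2, 2, -2, 3)
  u_2 = (15/7, 13/7, 1/7, 2/7)
  u_3 = (-2/57, -22/57, 124/57, 32/19)

Orthogonality check:
  u_2 · u_1 = 0 (should be 0)
  u_3 · u_1 = 0 (should be 0)
  u_3 · u_2 = 0 (should be 0)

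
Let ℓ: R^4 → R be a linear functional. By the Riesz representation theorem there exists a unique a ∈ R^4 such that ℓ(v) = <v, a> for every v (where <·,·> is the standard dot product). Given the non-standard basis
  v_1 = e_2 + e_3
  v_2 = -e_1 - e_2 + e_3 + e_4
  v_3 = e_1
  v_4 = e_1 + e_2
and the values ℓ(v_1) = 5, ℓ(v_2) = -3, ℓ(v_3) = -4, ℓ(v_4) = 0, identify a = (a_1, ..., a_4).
a = (-4, 4, 1, -4)

Write a = (a_1, ..., a_4) in the standard basis. For each basis vector v_i, ℓ(v_i) = <v_i, a> is a linear equation in the a_j's. Collect the n equations into a matrix system V a = ℓ, where row i of V is v_i (expressed in the standard basis). Since V is invertible (lower-triangular with 1s on the diagonal, up to permutation), solve by back-substitution:
  V =
[[0, 1, 1, 0],
 [-1, -1, 1, 1],
 [1, 0, 0, 0],
 [1, 1, 0, 0]]
  V a = (5, -3, -4, 0)
Solving gives a = (-4, 4, 1, -4).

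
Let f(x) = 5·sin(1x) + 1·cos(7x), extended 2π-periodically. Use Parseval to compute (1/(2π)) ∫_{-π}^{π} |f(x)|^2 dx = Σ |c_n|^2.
Σ |c_n|^2 = 13

Expand |f|^2 and use orthogonality of {sin(nx), cos(mx)} on [-π, π]:
  ∫_{-π}^{π} sin(nx)^2 dx = π, ∫ cos(mx)^2 dx = π, and cross terms integrate to 0.
So ∫_{-π}^{π} f(x)^2 dx = 5^2 · π + 1^2 · π = (25 + 1)π.
Divide by 2π: (25 + 1)/2 = 13.
By Parseval, this equals Σ |c_n|^2.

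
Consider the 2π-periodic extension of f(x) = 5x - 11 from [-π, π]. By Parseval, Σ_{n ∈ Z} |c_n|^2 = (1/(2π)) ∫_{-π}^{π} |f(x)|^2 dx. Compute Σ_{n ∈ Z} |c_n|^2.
Σ |c_n|^2 = 25π^2/3 + 121

Expand and integrate term by term over [-π, π]:
  ∫ (5x)^2 dx = 25·(2π^3/3); ∫ 2·5·(-11)·x dx = 0 (odd integrand); ∫ (-11)^2 dx = 121·2π.
So (1/(2π)) ∫_{-π}^{π} (5x - 11)^2 dx = 25π^2/3 + 121 = 25π^2/3 + 121.
Parseval ⇒ Σ |c_n|^2 = 25π^2/3 + 121.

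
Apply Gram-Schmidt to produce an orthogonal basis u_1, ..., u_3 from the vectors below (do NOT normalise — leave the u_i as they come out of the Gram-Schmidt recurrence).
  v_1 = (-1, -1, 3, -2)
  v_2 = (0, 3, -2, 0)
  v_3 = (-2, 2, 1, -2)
Orthogonal basis:
  u_1 = (-1, -1, 3, -2)
  u_2 = (-3/5, 12/5, -1/5, -6/5)
  u_3 = (-101/114, -7/57, -7/38, 13/57)

Apply the Gram-Schmidt recurrence
  u_1 = v_1
  u_i = v_i − Σ_{j<i} ((v_i · u_j) / (u_j · u_j)) · u_j.

Step by step this gives:
  u_1 = (-1, -1, 3, -2)
  u_2 = (-3/5, 12/5, -1/5, -6/5)
  u_3 = (-101/114, -7/57, -7/38, 13/57)

Orthogonality check:
  u_2 · u_1 = 0 (should be 0)
  u_3 · u_1 = 0 (should be 0)
  u_3 · u_2 = 0 (should be 0)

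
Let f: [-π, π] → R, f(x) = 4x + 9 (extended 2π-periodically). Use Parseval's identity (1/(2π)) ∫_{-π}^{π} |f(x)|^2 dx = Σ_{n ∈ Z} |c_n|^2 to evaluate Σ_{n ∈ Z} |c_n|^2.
Σ |c_n|^2 = 16π^2/3 + 81

Expand and integrate term by term over [-π, π]:
  ∫ (4x)^2 dx = 16·(2π^3/3); ∫ 2·4·(9)·x dx = 0 (odd integrand); ∫ 9^2 dx = 81·2π.
So (1/(2π)) ∫_{-π}^{π} (4x + 9)^2 dx = 16π^2/3 + 81 = 16π^2/3 + 81.
Parseval ⇒ Σ |c_n|^2 = 16π^2/3 + 81.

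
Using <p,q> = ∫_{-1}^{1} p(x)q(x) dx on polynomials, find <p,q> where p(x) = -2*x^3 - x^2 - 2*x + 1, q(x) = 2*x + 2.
<p,q> = -8/5

Expand the product: p(x)·q(x) = -4*x^4 - 6*x^3 - 6*x^2 - 2*x + 2.
∫_{-1}^{1} of each monomial x^k gives [2/(k+1) if k even, 0 if k odd]. Integrating term-by-term (or equivalently evaluating the antiderivative F(x) = -4*x^5/5 - 3*x^4/2 - 2*x^3 - x^2 + 2*x at the endpoints):
  F(1) − F(−1) = -33/10 − (-17/10) = -8/5.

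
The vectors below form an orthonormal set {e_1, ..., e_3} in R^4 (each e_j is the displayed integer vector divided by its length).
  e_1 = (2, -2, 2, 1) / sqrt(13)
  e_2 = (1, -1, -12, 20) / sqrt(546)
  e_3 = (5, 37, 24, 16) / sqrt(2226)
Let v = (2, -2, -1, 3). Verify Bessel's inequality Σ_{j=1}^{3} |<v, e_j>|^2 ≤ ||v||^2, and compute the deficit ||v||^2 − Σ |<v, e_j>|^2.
Σ |<v, e_j>|^2 = 929/53; ||v||^2 = 18; deficit = 25/53

Write each e_j = u_j / sqrt(<u_j, u_j>) where u_j is the displayed integer vector. Then <v, e_j> = <v, u_j> / sqrt(<u_j, u_j>), so |<v, e_j>|^2 = <v, u_j>^2 / <u_j, u_j>.
Coefficients: <v, e_1> = 9/sqrt(13), <v, e_2> = 76/sqrt(546), <v, e_3> = -40/sqrt(2226).
Square and sum: Σ |<v, e_j>|^2 = 929/53.
Compute ||v||^2 = v·v = 18.
Deficit = 18 − 929/53 = 25/53 ≥ 0, confirming Bessel's inequality. (The deficit equals ||v − Σ <v,e_j> e_j||^2, the squared distance from v to span{e_j}.)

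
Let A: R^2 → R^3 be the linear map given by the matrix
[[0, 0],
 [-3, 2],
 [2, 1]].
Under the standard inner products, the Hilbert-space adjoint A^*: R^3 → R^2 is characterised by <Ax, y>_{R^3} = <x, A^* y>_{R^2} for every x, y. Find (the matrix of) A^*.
A^* = A^T =
[[0, -3, 2],
 [0, 2, 1]]

For real matrices with standard dot products, the defining identity <Ax, y> = <x, A^* y> gives (Ax)^T y = x^T (A^*) y, i.e. x^T A^T y = x^T (A^*) y. Since this holds for all x, y, we must have A^* = A^T. Therefore
A^* =
[[0, -3, 2],
 [0, 2, 1]].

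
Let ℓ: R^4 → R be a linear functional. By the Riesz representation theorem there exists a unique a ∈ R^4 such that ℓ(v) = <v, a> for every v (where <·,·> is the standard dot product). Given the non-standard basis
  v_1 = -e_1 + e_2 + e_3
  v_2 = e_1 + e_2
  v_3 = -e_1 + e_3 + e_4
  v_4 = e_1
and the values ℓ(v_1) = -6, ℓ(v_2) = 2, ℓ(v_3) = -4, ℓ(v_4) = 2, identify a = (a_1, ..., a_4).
a = (2, 0, -4, 2)

Write a = (a_1, ..., a_4) in the standard basis. For each basis vector v_i, ℓ(v_i) = <v_i, a> is a linear equation in the a_j's. Collect the n equations into a matrix system V a = ℓ, where row i of V is v_i (expressed in the standard basis). Since V is invertible (lower-triangular with 1s on the diagonal, up to permutation), solve by back-substitution:
  V =
[[-1, 1, 1, 0],
 [1, 1, 0, 0],
 [-1, 0, 1, 1],
 [1, 0, 0, 0]]
  V a = (-6, 2, -4, 2)
Solving gives a = (2, 0, -4, 2).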